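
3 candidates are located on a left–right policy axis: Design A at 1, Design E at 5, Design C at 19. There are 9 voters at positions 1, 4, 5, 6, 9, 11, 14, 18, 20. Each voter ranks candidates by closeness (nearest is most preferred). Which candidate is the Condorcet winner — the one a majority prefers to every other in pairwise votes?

With single-peaked preferences on a line, the Condorcet winner is the candidate closest to the median voter.
The median voter (position 9) is closest to Design E at 5.
Check: Design E vs Design A — voters closer to Design E: 8 of 9.

Design E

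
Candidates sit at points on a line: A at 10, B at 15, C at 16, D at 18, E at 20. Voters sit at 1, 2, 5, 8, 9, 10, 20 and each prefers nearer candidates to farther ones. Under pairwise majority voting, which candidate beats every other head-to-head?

A

With single-peaked preferences on a line, the Condorcet winner is the candidate closest to the median voter.
The median voter (position 8) is closest to A at 10.
Check: A vs B — voters closer to A: 6 of 7.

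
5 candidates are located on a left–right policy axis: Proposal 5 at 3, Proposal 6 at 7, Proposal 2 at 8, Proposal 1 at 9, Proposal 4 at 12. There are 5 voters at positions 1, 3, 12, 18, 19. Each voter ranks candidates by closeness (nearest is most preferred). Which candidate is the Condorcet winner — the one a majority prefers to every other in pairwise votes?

Proposal 4

With single-peaked preferences on a line, the Condorcet winner is the candidate closest to the median voter.
The median voter (position 12) is closest to Proposal 4 at 12.
Check: Proposal 4 vs Proposal 6 — voters closer to Proposal 4: 3 of 5.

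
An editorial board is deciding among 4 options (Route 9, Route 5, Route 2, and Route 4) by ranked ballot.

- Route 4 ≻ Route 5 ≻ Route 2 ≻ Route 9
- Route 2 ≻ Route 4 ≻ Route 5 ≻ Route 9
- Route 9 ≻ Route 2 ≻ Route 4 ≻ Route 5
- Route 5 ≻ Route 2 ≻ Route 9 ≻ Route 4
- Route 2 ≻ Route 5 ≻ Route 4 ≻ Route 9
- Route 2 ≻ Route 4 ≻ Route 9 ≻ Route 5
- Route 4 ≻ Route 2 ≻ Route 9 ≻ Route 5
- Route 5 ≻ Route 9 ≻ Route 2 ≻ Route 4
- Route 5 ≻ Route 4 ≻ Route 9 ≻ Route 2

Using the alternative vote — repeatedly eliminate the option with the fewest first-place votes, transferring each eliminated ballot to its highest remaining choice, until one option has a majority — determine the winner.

Round 1: Route 5 3, Route 2 3, Route 4 2, Route 9 1. Route 9 has the fewest and is eliminated.
Round 2: Route 2 4, Route 5 3, Route 4 2. Route 4 has the fewest and is eliminated.
Round 3: Route 2 5, Route 5 4. Route 2 has a majority.

Route 2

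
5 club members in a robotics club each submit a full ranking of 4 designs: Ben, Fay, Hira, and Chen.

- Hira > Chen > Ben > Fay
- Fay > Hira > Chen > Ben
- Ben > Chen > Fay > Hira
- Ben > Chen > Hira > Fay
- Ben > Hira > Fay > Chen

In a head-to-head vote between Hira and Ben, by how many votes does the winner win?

1

Ballots ranking Hira above Ben: 2.
Ballots ranking Ben above Hira: 3.
Ben wins 3–2, a margin of 1.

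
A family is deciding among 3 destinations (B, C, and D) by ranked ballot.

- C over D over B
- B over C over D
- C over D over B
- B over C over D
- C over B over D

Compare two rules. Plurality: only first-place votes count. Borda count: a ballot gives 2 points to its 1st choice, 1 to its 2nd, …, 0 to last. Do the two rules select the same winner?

Yes

Plurality first-place counts: B 2, C 3, D 0 → C.
Borda totals: B 5, C 8, D 2 → C.
The two rules agree on C.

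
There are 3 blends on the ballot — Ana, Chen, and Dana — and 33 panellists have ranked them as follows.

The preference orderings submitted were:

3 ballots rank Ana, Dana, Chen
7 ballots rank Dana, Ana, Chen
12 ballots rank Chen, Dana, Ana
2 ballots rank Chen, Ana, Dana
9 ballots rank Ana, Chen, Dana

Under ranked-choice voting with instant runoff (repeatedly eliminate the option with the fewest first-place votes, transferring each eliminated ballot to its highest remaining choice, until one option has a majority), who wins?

Round 1: Chen 14, Ana 12, Dana 7. Dana has the fewest and is eliminated.
Round 2: Ana 19, Chen 14. Ana has a majority.

Ana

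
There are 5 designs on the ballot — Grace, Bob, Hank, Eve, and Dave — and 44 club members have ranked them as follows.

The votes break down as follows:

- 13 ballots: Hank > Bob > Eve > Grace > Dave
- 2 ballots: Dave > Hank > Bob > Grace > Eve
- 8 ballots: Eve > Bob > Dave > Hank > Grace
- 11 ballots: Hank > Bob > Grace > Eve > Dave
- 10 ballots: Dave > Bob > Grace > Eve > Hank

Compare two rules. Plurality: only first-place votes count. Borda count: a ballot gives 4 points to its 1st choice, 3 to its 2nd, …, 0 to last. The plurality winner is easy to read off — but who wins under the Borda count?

Plurality first-place counts: Grace 0, Bob 0, Hank 24, Eve 8, Dave 12 → Hank.
Borda totals: Grace 57, Bob 130, Hank 110, Eve 79, Dave 64 → Bob.

Bob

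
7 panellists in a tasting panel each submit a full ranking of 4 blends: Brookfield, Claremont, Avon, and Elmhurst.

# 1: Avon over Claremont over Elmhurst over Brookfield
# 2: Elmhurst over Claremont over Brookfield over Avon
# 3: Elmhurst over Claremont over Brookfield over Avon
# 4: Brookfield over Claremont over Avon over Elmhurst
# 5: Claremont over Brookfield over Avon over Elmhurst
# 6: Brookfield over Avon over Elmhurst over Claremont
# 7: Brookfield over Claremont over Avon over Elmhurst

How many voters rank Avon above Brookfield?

Ballots ranking Avon above Brookfield: 1.
Ballots ranking Brookfield above Avon: 6.
So 1 of 7 voters prefer Avon to Brookfield.

1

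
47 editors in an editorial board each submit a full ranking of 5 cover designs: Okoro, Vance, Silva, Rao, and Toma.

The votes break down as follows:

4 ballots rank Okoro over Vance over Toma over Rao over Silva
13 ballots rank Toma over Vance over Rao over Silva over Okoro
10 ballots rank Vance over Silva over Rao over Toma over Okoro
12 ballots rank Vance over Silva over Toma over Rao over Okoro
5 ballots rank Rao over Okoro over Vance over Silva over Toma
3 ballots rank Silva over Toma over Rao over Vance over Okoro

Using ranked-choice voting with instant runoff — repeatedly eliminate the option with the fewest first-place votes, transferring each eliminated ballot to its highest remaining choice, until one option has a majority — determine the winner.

Round 1: Vance 22, Toma 13, Rao 5, Okoro 4, Silva 3. Silva has the fewest and is eliminated.
Round 2: Vance 22, Toma 16, Rao 5, Okoro 4. Okoro has the fewest and is eliminated.
Round 3: Vance 26, Toma 16, Rao 5. Vance has a majority.

Vance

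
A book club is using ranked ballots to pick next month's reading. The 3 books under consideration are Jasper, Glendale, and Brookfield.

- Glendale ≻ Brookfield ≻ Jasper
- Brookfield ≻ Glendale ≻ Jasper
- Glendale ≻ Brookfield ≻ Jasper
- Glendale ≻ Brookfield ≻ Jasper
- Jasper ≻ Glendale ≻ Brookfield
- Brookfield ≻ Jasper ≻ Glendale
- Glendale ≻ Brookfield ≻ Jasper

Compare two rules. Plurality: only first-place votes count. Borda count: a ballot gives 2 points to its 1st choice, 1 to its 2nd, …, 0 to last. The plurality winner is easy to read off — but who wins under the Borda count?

Plurality first-place counts: Jasper 1, Glendale 4, Brookfield 2 → Glendale.
Borda totals: Jasper 3, Glendale 10, Brookfield 8 → Glendale.

Glendale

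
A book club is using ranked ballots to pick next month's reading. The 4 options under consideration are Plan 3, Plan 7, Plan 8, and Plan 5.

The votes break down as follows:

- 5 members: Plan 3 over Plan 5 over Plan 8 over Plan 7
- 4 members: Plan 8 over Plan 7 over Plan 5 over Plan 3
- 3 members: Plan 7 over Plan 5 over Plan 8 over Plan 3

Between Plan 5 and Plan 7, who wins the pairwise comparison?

Ballots ranking Plan 5 above Plan 7: 5.
Ballots ranking Plan 7 above Plan 5: 4+3 = 7.
Plan 7 wins the head-to-head, 7–5.

Plan 7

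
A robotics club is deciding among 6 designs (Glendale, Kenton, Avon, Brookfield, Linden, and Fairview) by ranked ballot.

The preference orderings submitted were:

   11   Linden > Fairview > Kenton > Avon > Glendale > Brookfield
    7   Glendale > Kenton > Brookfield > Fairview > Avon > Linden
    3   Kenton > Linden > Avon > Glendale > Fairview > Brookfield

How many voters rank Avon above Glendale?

Ballots ranking Avon above Glendale: 11+3 = 14.
Ballots ranking Glendale above Avon: 7.
So 14 of 21 voters prefer Avon to Glendale.

14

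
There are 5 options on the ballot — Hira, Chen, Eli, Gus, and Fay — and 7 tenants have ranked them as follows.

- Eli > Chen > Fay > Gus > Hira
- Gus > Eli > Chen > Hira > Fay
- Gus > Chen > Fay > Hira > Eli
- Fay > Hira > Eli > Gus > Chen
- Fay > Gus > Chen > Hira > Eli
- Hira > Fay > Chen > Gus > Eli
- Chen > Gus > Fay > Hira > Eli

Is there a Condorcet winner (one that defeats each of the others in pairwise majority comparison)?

Head-to-head results (7 voters total):
Hira vs Chen: Chen wins 5–2.
Hira vs Eli: Hira wins 5–2.
Hira vs Gus: Gus wins 5–2.
Hira vs Fay: Fay wins 5–2.
Chen vs Eli: Chen wins 4–3.
Chen vs Gus: Gus wins 4–3.
Chen vs Fay: Chen wins 4–3.
Eli vs Gus: Gus wins 5–2.
Eli vs Fay: Fay wins 5–2.
Gus vs Fay: Fay wins 4–3.
No candidate beats all others: Chen beats Fay beats Gus beats Chen, a majority cycle.

No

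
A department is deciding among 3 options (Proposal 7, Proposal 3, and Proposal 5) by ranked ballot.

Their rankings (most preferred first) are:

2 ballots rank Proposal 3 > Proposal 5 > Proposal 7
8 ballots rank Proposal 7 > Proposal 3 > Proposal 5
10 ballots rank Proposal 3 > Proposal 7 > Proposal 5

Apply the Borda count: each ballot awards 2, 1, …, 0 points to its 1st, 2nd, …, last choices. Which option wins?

Borda scores:
  Proposal 7: 2·0 + 8·2 + 10·1 = 26
  Proposal 3: 2·2 + 8·1 + 10·2 = 32
  Proposal 5: 2·1 + 8·0 + 10·0 = 2
Proposal 3 has the highest total.

Proposal 3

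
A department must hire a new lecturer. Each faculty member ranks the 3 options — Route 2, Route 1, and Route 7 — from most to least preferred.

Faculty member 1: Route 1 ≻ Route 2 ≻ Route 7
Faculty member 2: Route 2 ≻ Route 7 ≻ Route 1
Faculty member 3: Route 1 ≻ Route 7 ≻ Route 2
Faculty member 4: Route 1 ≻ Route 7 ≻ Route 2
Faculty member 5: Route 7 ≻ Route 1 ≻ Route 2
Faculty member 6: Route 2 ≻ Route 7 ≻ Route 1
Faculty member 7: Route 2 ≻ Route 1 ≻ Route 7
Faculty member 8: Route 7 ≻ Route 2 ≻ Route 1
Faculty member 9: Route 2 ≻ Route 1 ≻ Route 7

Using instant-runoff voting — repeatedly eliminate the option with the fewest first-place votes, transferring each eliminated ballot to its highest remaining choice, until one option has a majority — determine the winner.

Route 2

Round 1: Route 2 4, Route 1 3, Route 7 2. Route 7 has the fewest and is eliminated.
Round 2: Route 2 5, Route 1 4. Route 2 has a majority.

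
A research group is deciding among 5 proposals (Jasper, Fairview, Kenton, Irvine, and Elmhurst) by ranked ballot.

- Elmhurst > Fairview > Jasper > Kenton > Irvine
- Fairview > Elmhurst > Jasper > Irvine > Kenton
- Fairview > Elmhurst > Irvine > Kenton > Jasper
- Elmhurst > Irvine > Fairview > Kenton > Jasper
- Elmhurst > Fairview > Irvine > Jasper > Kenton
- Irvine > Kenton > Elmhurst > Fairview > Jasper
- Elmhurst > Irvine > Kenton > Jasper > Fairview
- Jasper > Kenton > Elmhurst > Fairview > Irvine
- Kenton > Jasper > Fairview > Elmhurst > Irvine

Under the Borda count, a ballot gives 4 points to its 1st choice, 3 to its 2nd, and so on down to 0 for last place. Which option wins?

Elmhurst

Borda scores:
  Jasper: 2 + 2 + 0 + 0 + 1 + 0 + 1 + 4 + 3 = 13
  Fairview: 3 + 4 + 4 + 2 + 3 + 1 + 0 + 1 + 2 = 20
  Kenton: 1 + 0 + 1 + 1 + 0 + 3 + 2 + 3 + 4 = 15
  Irvine: 0 + 1 + 2 + 3 + 2 + 4 + 3 + 0 + 0 = 15
  Elmhurst: 4 + 3 + 3 + 4 + 4 + 2 + 4 + 2 + 1 = 27
Elmhurst has the highest total.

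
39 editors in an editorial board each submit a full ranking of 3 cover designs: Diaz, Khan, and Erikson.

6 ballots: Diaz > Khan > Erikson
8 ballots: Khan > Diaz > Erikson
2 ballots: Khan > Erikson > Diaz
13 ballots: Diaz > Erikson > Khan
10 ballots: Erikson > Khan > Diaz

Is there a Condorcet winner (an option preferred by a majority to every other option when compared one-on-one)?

No

Head-to-head results (39 voters total):
Diaz vs Khan: Khan wins 20–19.
Diaz vs Erikson: Diaz wins 27–12.
Khan vs Erikson: Erikson wins 23–16.
No candidate beats all others: Diaz beats Erikson beats Khan beats Diaz, a majority cycle.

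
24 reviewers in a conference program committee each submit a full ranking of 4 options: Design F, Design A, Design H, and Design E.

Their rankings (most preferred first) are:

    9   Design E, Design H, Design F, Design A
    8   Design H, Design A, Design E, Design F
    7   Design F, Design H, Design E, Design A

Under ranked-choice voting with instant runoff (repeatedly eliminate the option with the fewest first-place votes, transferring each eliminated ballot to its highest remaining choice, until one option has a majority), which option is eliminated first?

Round 1: Design E 9, Design H 8, Design F 7, Design A 0. Design A has the fewest and is eliminated.
Round 2: Design E 9, Design H 8, Design F 7. Design F has the fewest and is eliminated.
Round 3: Design H 15, Design E 9. Design H has a majority.

Design A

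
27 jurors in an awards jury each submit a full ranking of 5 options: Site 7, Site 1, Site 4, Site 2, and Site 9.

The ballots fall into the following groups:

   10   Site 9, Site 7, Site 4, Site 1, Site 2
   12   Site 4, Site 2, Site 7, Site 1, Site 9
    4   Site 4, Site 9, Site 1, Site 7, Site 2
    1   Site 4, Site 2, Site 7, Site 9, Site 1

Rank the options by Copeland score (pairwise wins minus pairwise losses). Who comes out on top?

Site 4

Pairwise results:
  Site 7 vs Site 1: Site 7 wins 23–4.
  Site 7 vs Site 4: Site 4 wins 17–10.
  Site 7 vs Site 2: Site 7 wins 14–13.
  Site 7 vs Site 9: Site 9 wins 14–13.
  Site 1 vs Site 4: Site 4 wins 27–0.
  Site 1 vs Site 2: Site 1 wins 14–13.
  Site 1 vs Site 9: Site 9 wins 15–12.
  Site 4 vs Site 2: Site 4 wins 27–0.
  Site 4 vs Site 9: Site 4 wins 17–10.
  Site 2 vs Site 9: Site 9 wins 14–13.
Copeland scores (wins − losses):
  Site 7: 2 − 2 = 0
  Site 1: 1 − 3 = -2
  Site 4: 4 − 0 = 4
  Site 2: 0 − 4 = -4
  Site 9: 3 − 1 = 2
Site 4 has the best Copeland score.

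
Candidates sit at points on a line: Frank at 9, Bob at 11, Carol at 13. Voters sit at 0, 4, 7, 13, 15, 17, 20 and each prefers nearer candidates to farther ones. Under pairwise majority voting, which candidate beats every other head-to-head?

With single-peaked preferences on a line, the Condorcet winner is the candidate closest to the median voter.
The median voter (position 13) is closest to Carol at 13.
Check: Carol vs Frank — voters closer to Carol: 4 of 7.

Carol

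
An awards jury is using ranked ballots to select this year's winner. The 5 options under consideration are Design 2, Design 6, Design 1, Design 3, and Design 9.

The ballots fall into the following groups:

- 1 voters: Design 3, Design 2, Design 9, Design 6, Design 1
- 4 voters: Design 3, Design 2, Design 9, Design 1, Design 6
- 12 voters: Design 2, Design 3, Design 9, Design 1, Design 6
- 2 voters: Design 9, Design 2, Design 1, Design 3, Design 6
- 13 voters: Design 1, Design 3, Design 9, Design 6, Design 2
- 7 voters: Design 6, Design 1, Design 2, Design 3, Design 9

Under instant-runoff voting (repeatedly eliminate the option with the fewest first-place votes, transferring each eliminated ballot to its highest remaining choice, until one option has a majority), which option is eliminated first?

Design 9

Round 1: Design 1 13, Design 2 12, Design 6 7, Design 3 5, Design 9 2. Design 9 has the fewest and is eliminated.
Round 2: Design 2 14, Design 1 13, Design 6 7, Design 3 5. Design 3 has the fewest and is eliminated.
Round 3: Design 2 19, Design 1 13, Design 6 7. Design 6 has the fewest and is eliminated.
Round 4: Design 1 20, Design 2 19. Design 1 has a majority.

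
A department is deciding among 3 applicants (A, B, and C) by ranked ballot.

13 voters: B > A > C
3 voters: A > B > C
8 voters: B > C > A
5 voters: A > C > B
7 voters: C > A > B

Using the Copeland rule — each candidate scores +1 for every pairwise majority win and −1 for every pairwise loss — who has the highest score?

Pairwise results:
  A vs B: B wins 21–15.
  A vs C: A wins 21–15.
  B vs C: B wins 24–12.
Copeland scores (wins − losses):
  A: 1 − 1 = 0
  B: 2 − 0 = 2
  C: 0 − 2 = -2
B has the best Copeland score.

B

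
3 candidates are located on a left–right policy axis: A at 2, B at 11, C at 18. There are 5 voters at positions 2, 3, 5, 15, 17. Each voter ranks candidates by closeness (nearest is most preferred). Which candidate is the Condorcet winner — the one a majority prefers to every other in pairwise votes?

A

With single-peaked preferences on a line, the Condorcet winner is the candidate closest to the median voter.
The median voter (position 5) is closest to A at 2.
Check: A vs C — voters closer to A: 3 of 5.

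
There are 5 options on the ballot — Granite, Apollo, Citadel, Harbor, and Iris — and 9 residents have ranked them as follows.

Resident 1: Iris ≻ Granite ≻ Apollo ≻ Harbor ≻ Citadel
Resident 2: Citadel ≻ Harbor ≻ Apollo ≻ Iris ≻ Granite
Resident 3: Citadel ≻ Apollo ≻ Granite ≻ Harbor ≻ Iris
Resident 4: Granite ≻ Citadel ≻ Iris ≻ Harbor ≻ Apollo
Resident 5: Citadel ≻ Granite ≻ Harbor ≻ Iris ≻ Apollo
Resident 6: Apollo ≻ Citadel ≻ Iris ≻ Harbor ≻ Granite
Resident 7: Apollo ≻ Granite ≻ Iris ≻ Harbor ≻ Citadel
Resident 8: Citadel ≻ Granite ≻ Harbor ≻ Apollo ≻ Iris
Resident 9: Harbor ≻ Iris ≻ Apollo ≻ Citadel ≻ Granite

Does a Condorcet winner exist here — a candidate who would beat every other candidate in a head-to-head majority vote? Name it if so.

Head-to-head results (9 voters total):
Granite vs Apollo: Apollo wins 5–4.
Granite vs Citadel: Citadel wins 6–3.
Granite vs Harbor: Granite wins 6–3.
Granite vs Iris: Granite wins 5–4.
Apollo vs Citadel: Citadel wins 5–4.
Apollo vs Harbor: Harbor wins 5–4.
Apollo vs Iris: Apollo wins 5–4.
Citadel vs Harbor: Citadel wins 6–3.
Citadel vs Iris: Citadel wins 6–3.
Harbor vs Iris: Harbor wins 5–4.
Citadel beats each rival — Granite (6–3), Apollo (5–4), Harbor (6–3), Iris (6–3) — so Citadel is the Condorcet winner.

Citadel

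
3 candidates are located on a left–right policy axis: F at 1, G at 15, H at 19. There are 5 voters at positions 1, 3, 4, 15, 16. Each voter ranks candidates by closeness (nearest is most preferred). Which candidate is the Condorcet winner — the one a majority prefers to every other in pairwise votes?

With single-peaked preferences on a line, the Condorcet winner is the candidate closest to the median voter.
The median voter (position 4) is closest to F at 1.
Check: F vs G — voters closer to F: 3 of 5.

F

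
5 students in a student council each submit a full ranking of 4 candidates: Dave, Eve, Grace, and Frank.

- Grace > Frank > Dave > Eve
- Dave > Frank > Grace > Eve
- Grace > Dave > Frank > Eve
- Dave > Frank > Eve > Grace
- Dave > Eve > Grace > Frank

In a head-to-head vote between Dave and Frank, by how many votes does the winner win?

Ballots ranking Dave above Frank: 4.
Ballots ranking Frank above Dave: 1.
Dave wins 4–1, a margin of 3.

3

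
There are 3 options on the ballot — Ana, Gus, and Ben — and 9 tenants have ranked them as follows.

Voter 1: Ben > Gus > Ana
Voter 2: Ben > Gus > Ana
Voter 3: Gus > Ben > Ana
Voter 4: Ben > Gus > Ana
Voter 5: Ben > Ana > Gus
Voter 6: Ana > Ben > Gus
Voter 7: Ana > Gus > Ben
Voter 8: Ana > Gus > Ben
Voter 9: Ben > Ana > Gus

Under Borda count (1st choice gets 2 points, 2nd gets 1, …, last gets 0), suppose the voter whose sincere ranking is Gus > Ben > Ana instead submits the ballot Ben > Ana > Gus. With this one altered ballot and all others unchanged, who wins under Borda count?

Ben

Borda totals with the altered ballot: Ana 9, Gus 5, Ben 13.
The winner is unchanged: still Ben.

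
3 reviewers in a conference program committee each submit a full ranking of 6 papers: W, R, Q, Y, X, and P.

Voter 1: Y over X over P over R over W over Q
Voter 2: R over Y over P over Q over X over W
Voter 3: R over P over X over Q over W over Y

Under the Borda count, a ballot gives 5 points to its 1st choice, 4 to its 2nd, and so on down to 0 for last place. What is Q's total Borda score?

4

Borda scores:
  W: 1 + 0 + 1 = 2
  R: 2 + 5 + 5 = 12
  Q: 0 + 2 + 2 = 4
  Y: 5 + 4 + 0 = 9
  X: 4 + 1 + 3 = 8
  P: 3 + 3 + 4 = 10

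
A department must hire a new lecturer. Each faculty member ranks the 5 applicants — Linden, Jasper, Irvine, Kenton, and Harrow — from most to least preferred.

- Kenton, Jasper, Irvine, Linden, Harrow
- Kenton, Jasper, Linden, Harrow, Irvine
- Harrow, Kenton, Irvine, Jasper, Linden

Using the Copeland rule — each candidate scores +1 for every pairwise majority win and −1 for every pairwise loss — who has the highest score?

Kenton

Pairwise results:
  Linden vs Jasper: Jasper wins 3–0.
  Linden vs Irvine: Irvine wins 2–1.
  Linden vs Kenton: Kenton wins 3–0.
  Linden vs Harrow: Linden wins 2–1.
  Jasper vs Irvine: Jasper wins 2–1.
  Jasper vs Kenton: Kenton wins 3–0.
  Jasper vs Harrow: Jasper wins 2–1.
  Irvine vs Kenton: Kenton wins 3–0.
  Irvine vs Harrow: Harrow wins 2–1.
  Kenton vs Harrow: Kenton wins 2–1.
Copeland scores (wins − losses):
  Linden: 1 − 3 = -2
  Jasper: 3 − 1 = 2
  Irvine: 1 − 3 = -2
  Kenton: 4 − 0 = 4
  Harrow: 1 − 3 = -2
Kenton has the best Copeland score.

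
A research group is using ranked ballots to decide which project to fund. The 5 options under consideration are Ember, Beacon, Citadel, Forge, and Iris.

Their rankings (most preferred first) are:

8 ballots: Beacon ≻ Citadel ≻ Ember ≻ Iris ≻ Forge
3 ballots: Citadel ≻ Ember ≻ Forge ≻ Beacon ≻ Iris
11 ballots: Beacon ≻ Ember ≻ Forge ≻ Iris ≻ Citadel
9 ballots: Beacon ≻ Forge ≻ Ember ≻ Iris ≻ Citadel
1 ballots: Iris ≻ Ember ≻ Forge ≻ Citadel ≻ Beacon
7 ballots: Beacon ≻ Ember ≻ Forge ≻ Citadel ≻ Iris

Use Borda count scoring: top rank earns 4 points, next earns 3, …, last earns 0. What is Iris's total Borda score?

Borda scores:
  Ember: 8·2 + 3·3 + 11·3 + 9·2 + 3 + 7·3 = 100
  Beacon: 8·4 + 3·1 + 11·4 + 9·4 + 0 + 7·4 = 143
  Citadel: 8·3 + 3·4 + 11·0 + 9·0 + 1 + 7·1 = 44
  Forge: 8·0 + 3·2 + 11·2 + 9·3 + 2 + 7·2 = 71
  Iris: 8·1 + 3·0 + 11·1 + 9·1 + 4 + 7·0 = 32

32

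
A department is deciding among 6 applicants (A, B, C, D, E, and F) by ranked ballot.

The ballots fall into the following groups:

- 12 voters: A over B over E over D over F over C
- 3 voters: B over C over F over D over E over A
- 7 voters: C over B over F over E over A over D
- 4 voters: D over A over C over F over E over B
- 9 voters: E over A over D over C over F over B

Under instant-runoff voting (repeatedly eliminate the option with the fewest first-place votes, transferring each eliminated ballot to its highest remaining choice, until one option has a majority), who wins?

Round 1: A 12, E 9, C 7, D 4, B 3, F 0. F has the fewest and is eliminated.
Round 2: A 12, E 9, C 7, D 4, B 3. B has the fewest and is eliminated.
Round 3: A 12, C 10, E 9, D 4. D has the fewest and is eliminated.
Round 4: A 16, C 10, E 9. E has the fewest and is eliminated.
Round 5: A 25, C 10. A has a majority.

A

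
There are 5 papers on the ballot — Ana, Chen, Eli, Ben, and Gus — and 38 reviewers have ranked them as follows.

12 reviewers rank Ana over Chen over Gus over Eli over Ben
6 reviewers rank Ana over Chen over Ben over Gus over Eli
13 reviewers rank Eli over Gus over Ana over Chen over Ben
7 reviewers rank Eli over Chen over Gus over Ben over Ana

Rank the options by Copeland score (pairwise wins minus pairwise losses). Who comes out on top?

Pairwise results:
  Ana vs Chen: Ana wins 31–7.
  Ana vs Eli: Eli wins 20–18.
  Ana vs Ben: Ana wins 31–7.
  Ana vs Gus: Gus wins 20–18.
  Chen vs Eli: Eli wins 20–18.
  Chen vs Ben: Chen wins 38–0.
  Chen vs Gus: Chen wins 25–13.
  Eli vs Ben: Eli wins 32–6.
  Eli vs Gus: Eli wins 20–18.
  Ben vs Gus: Gus wins 32–6.
Copeland scores (wins − losses):
  Ana: 2 − 2 = 0
  Chen: 2 − 2 = 0
  Eli: 4 − 0 = 4
  Ben: 0 − 4 = -4
  Gus: 2 − 2 = 0
Eli has the best Copeland score.

Eli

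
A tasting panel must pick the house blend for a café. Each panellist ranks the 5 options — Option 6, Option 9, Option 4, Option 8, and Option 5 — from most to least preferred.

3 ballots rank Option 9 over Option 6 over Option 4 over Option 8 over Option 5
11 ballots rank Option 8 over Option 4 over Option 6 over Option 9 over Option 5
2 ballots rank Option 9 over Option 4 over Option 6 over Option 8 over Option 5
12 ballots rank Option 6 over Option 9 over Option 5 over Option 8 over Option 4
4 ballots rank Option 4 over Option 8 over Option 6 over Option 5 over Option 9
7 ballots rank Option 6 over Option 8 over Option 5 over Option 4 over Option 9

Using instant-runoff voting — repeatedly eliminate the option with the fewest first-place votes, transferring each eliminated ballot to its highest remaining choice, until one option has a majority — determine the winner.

Round 1: Option 6 19, Option 8 11, Option 9 5, Option 4 4, Option 5 0. Option 5 has the fewest and is eliminated.
Round 2: Option 6 19, Option 8 11, Option 9 5, Option 4 4. Option 4 has the fewest and is eliminated.
Round 3: Option 6 19, Option 8 15, Option 9 5. Option 9 has the fewest and is eliminated.
Round 4: Option 6 24, Option 8 15. Option 6 has a majority.

Option 6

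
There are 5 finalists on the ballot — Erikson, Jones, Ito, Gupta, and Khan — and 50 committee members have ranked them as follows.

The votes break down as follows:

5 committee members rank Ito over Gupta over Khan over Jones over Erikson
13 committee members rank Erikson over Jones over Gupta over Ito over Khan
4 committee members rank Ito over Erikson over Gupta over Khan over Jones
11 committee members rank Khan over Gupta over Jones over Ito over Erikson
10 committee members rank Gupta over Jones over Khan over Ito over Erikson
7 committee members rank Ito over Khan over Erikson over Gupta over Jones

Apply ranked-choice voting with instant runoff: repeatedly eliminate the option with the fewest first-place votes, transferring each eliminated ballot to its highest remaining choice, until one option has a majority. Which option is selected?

Ito

Round 1: Ito 16, Erikson 13, Khan 11, Gupta 10, Jones 0. Jones has the fewest and is eliminated.
Round 2: Ito 16, Erikson 13, Khan 11, Gupta 10. Gupta has the fewest and is eliminated.
Round 3: Khan 21, Ito 16, Erikson 13. Erikson has the fewest and is eliminated.
Round 4: Ito 29, Khan 21. Ito has a majority.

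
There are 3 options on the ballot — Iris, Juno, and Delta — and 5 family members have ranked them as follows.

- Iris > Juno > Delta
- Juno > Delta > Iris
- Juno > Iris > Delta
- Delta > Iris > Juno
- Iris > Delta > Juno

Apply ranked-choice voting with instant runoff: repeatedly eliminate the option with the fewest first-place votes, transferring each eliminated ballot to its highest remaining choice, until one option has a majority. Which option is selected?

Round 1: Iris 2, Juno 2, Delta 1. Delta has the fewest and is eliminated.
Round 2: Iris 3, Juno 2. Iris has a majority.

Iris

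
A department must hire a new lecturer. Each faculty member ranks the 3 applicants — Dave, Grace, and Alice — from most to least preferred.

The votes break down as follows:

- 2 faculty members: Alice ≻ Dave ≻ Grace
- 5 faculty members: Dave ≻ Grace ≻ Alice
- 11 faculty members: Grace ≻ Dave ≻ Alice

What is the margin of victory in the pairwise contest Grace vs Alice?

14

Ballots ranking Grace above Alice: 5+11 = 16.
Ballots ranking Alice above Grace: 2.
Grace wins 16–2, a margin of 14.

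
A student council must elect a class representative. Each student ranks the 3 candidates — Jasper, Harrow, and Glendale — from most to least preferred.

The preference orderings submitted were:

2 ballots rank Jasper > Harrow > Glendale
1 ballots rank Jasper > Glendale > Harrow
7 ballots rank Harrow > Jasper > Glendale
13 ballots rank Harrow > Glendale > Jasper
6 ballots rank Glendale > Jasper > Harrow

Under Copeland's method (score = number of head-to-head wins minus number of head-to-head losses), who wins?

Harrow

Pairwise results:
  Jasper vs Harrow: Harrow wins 20–9.
  Jasper vs Glendale: Glendale wins 19–10.
  Harrow vs Glendale: Harrow wins 22–7.
Copeland scores (wins − losses):
  Jasper: 0 − 2 = -2
  Harrow: 2 − 0 = 2
  Glendale: 1 − 1 = 0
Harrow has the best Copeland score.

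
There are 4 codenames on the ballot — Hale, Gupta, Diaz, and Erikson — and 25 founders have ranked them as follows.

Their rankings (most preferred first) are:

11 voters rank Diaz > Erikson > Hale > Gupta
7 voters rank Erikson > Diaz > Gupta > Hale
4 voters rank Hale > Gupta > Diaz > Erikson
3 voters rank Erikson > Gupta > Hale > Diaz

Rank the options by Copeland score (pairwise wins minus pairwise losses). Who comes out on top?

Diaz

Pairwise results:
  Hale vs Gupta: Hale wins 15–10.
  Hale vs Diaz: Diaz wins 18–7.
  Hale vs Erikson: Erikson wins 21–4.
  Gupta vs Diaz: Diaz wins 18–7.
  Gupta vs Erikson: Erikson wins 21–4.
  Diaz vs Erikson: Diaz wins 15–10.
Copeland scores (wins − losses):
  Hale: 1 − 2 = -1
  Gupta: 0 − 3 = -3
  Diaz: 3 − 0 = 3
  Erikson: 2 − 1 = 1
Diaz has the best Copeland score.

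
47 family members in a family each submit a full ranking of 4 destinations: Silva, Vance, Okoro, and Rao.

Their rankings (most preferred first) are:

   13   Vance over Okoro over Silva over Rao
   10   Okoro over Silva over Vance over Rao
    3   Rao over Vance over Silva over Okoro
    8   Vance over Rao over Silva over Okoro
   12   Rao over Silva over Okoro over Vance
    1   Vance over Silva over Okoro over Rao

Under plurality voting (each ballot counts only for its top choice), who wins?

Vance

First-place vote totals:
  Silva: 0
  Vance: 22
  Okoro: 10
  Rao: 15
Vance has the most first-place votes.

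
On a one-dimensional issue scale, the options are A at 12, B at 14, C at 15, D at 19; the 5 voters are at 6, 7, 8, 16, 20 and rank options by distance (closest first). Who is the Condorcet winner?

A

With single-peaked preferences on a line, the Condorcet winner is the candidate closest to the median voter.
The median voter (position 8) is closest to A at 12.
Check: A vs D — voters closer to A: 3 of 5.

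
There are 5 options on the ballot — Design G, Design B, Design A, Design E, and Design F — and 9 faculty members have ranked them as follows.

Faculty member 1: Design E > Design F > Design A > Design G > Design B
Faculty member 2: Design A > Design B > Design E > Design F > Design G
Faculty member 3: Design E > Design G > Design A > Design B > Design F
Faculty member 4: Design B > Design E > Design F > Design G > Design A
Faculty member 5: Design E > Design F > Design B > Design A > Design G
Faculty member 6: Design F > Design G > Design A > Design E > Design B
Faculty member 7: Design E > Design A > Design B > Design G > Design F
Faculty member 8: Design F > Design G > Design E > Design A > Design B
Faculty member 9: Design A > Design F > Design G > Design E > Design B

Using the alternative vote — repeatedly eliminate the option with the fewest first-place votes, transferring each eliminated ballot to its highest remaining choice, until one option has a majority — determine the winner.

Round 1: Design E 4, Design A 2, Design F 2, Design B 1, Design G 0. Design G has the fewest and is eliminated.
Round 2: Design E 4, Design A 2, Design F 2, Design B 1. Design B has the fewest and is eliminated.
Round 3: Design E 5, Design A 2, Design F 2. Design E has a majority.

Design E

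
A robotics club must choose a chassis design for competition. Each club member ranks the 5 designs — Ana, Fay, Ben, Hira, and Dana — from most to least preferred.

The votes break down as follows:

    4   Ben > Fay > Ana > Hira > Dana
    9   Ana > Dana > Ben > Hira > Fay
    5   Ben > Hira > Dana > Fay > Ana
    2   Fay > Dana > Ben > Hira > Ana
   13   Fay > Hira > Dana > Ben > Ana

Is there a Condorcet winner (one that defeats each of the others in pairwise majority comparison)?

No

Head-to-head results (33 voters total):
Ana vs Fay: Fay wins 24–9.
Ana vs Ben: Ben wins 24–9.
Ana vs Hira: Hira wins 20–13.
Ana vs Dana: Dana wins 20–13.
Fay vs Ben: Ben wins 18–15.
Fay vs Hira: Fay wins 19–14.
Fay vs Dana: Fay wins 19–14.
Ben vs Hira: Ben wins 20–13.
Ben vs Dana: Dana wins 24–9.
Hira vs Dana: Hira wins 22–11.
No candidate beats all others: Fay beats Dana beats Ben beats Fay, a majority cycle.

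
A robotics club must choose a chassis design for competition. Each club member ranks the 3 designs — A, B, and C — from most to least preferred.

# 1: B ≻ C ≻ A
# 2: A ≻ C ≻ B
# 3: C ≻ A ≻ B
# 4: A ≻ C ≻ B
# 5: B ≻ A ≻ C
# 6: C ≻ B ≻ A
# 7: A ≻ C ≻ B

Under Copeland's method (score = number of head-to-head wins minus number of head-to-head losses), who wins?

A

Pairwise results:
  A vs B: A wins 4–3.
  A vs C: A wins 4–3.
  B vs C: C wins 5–2.
Copeland scores (wins − losses):
  A: 2 − 0 = 2
  B: 0 − 2 = -2
  C: 1 − 1 = 0
A has the best Copeland score.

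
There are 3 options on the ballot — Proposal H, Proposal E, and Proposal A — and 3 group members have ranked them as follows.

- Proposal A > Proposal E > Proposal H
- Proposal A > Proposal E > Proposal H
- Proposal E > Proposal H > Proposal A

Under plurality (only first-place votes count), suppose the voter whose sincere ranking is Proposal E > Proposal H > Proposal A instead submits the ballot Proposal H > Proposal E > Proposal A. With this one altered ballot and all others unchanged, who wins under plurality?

Proposal A

First-place totals with the altered ballot: Proposal H 1, Proposal E 0, Proposal A 2.
The winner is unchanged: still Proposal A.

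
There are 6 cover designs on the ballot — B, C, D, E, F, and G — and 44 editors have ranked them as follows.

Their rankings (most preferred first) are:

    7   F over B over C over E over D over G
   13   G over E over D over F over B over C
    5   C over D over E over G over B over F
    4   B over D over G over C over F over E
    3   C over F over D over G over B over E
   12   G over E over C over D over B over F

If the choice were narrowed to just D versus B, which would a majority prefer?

D

Ballots ranking D above B: 13+5+3+12 = 33.
Ballots ranking B above D: 7+4 = 11.
D wins the head-to-head, 33–11.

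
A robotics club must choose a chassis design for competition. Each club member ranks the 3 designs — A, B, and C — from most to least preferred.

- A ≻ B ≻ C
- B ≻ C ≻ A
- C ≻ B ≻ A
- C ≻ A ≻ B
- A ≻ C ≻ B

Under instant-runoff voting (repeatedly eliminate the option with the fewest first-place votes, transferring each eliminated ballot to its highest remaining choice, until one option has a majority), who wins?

Round 1: A 2, C 2, B 1. B has the fewest and is eliminated.
Round 2: C 3, A 2. C has a majority.

C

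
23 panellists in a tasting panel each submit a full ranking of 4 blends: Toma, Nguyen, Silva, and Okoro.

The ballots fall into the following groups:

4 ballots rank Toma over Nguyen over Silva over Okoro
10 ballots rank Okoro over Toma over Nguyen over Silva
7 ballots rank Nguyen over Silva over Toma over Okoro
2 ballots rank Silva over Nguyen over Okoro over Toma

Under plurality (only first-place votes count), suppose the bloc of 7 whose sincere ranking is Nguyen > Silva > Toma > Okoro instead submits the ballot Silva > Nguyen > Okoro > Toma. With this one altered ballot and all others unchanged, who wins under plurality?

Okoro

First-place totals with the altered ballot: Toma 4, Nguyen 0, Silva 9, Okoro 10.
The winner is unchanged: still Okoro.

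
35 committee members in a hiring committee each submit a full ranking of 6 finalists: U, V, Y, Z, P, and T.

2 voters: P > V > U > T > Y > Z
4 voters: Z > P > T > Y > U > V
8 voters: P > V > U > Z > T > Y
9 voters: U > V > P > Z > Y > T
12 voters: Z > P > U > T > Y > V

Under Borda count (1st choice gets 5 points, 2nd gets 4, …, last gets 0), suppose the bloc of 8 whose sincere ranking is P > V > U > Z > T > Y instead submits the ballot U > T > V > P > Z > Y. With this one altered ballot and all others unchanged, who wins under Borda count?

U

Borda totals with the altered ballot: U 131, V 68, Y 31, Z 106, P 117, T 72.
The switch changes the winner from P to U.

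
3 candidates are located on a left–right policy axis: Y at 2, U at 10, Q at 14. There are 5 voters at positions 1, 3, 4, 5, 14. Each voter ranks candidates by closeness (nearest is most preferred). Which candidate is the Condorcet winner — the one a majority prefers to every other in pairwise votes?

Y

With single-peaked preferences on a line, the Condorcet winner is the candidate closest to the median voter.
The median voter (position 4) is closest to Y at 2.
Check: Y vs U — voters closer to Y: 4 of 5.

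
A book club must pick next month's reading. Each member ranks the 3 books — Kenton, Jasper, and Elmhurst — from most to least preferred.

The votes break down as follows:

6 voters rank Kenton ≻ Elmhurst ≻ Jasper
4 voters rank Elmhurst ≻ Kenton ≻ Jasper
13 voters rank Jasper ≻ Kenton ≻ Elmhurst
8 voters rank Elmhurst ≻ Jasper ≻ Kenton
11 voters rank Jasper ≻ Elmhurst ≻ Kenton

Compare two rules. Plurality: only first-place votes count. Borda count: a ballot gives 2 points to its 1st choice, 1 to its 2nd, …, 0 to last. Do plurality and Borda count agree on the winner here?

Yes

Plurality first-place counts: Kenton 6, Jasper 24, Elmhurst 12 → Jasper.
Borda totals: Kenton 29, Jasper 56, Elmhurst 41 → Jasper.
The two rules agree on Jasper.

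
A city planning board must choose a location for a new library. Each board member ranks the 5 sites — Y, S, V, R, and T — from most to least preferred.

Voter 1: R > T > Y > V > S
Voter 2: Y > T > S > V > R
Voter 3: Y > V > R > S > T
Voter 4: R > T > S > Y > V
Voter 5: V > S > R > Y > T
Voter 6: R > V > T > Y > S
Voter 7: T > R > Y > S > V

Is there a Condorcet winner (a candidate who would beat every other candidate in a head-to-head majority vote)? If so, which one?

R

Head-to-head results (7 voters total):
Y vs S: Y wins 5–2.
Y vs V: Y wins 5–2.
Y vs R: R wins 5–2.
Y vs T: T wins 4–3.
S vs V: V wins 4–3.
S vs R: R wins 5–2.
S vs T: T wins 5–2.
V vs R: R wins 4–3.
V vs T: T wins 4–3.
R vs T: R wins 5–2.
R beats each rival — Y (5–2), S (5–2), V (4–3), T (5–2) — so R is the Condorcet winner.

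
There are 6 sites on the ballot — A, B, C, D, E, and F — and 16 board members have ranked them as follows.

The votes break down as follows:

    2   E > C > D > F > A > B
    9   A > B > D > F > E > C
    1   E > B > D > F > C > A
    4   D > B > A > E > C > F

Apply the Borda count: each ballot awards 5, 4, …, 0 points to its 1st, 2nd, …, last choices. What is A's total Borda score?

Borda scores:
  A: 2·1 + 9·5 + 0 + 4·3 = 59
  B: 2·0 + 9·4 + 4 + 4·4 = 56
  C: 2·4 + 9·0 + 1 + 4·1 = 13
  D: 2·3 + 9·3 + 3 + 4·5 = 56
  E: 2·5 + 9·1 + 5 + 4·2 = 32
  F: 2·2 + 9·2 + 2 + 4·0 = 24

59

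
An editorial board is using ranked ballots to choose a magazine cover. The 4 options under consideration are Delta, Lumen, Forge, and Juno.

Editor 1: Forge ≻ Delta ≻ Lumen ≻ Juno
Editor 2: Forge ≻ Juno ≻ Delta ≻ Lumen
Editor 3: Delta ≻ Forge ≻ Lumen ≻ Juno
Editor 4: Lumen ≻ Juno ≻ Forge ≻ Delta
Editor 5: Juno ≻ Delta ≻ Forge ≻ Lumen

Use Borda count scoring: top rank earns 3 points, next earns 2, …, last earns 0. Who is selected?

Borda scores:
  Delta: 2 + 1 + 3 + 0 + 2 = 8
  Lumen: 1 + 0 + 1 + 3 + 0 = 5
  Forge: 3 + 3 + 2 + 1 + 1 = 10
  Juno: 0 + 2 + 0 + 2 + 3 = 7
Forge has the highest total.

Forge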